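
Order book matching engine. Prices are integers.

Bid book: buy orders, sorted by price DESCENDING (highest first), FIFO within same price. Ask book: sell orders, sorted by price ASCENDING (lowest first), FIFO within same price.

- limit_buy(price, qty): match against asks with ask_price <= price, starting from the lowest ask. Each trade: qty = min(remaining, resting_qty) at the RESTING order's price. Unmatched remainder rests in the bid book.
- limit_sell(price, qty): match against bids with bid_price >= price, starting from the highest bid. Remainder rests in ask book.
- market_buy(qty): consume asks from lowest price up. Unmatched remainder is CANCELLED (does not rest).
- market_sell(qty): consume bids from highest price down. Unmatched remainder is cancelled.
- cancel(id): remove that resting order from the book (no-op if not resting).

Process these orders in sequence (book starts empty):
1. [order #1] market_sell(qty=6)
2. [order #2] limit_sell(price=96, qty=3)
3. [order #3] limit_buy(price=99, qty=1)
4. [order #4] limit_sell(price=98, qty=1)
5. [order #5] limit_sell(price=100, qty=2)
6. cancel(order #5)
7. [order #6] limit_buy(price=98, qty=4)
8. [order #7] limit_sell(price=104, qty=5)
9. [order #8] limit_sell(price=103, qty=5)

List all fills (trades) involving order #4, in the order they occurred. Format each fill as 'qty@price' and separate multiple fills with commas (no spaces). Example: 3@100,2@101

Answer: 1@98

Derivation:
After op 1 [order #1] market_sell(qty=6): fills=none; bids=[-] asks=[-]
After op 2 [order #2] limit_sell(price=96, qty=3): fills=none; bids=[-] asks=[#2:3@96]
After op 3 [order #3] limit_buy(price=99, qty=1): fills=#3x#2:1@96; bids=[-] asks=[#2:2@96]
After op 4 [order #4] limit_sell(price=98, qty=1): fills=none; bids=[-] asks=[#2:2@96 #4:1@98]
After op 5 [order #5] limit_sell(price=100, qty=2): fills=none; bids=[-] asks=[#2:2@96 #4:1@98 #5:2@100]
After op 6 cancel(order #5): fills=none; bids=[-] asks=[#2:2@96 #4:1@98]
After op 7 [order #6] limit_buy(price=98, qty=4): fills=#6x#2:2@96 #6x#4:1@98; bids=[#6:1@98] asks=[-]
After op 8 [order #7] limit_sell(price=104, qty=5): fills=none; bids=[#6:1@98] asks=[#7:5@104]
After op 9 [order #8] limit_sell(price=103, qty=5): fills=none; bids=[#6:1@98] asks=[#8:5@103 #7:5@104]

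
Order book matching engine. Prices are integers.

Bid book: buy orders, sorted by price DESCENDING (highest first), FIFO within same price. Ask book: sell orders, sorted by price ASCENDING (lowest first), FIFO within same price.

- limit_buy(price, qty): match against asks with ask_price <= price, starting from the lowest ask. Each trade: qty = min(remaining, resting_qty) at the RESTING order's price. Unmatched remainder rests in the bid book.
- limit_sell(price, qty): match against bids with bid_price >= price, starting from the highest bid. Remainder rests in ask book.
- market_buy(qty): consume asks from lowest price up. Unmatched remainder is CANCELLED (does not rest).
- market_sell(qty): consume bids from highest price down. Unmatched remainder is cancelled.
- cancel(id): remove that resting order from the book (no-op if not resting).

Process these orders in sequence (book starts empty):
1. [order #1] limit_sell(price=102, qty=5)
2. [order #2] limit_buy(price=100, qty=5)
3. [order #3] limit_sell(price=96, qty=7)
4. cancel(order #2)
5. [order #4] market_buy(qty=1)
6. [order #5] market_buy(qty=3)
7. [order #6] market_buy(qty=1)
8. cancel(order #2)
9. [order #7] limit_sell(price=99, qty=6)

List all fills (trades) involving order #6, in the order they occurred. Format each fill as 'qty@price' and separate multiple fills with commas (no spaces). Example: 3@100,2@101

After op 1 [order #1] limit_sell(price=102, qty=5): fills=none; bids=[-] asks=[#1:5@102]
After op 2 [order #2] limit_buy(price=100, qty=5): fills=none; bids=[#2:5@100] asks=[#1:5@102]
After op 3 [order #3] limit_sell(price=96, qty=7): fills=#2x#3:5@100; bids=[-] asks=[#3:2@96 #1:5@102]
After op 4 cancel(order #2): fills=none; bids=[-] asks=[#3:2@96 #1:5@102]
After op 5 [order #4] market_buy(qty=1): fills=#4x#3:1@96; bids=[-] asks=[#3:1@96 #1:5@102]
After op 6 [order #5] market_buy(qty=3): fills=#5x#3:1@96 #5x#1:2@102; bids=[-] asks=[#1:3@102]
After op 7 [order #6] market_buy(qty=1): fills=#6x#1:1@102; bids=[-] asks=[#1:2@102]
After op 8 cancel(order #2): fills=none; bids=[-] asks=[#1:2@102]
After op 9 [order #7] limit_sell(price=99, qty=6): fills=none; bids=[-] asks=[#7:6@99 #1:2@102]

Answer: 1@102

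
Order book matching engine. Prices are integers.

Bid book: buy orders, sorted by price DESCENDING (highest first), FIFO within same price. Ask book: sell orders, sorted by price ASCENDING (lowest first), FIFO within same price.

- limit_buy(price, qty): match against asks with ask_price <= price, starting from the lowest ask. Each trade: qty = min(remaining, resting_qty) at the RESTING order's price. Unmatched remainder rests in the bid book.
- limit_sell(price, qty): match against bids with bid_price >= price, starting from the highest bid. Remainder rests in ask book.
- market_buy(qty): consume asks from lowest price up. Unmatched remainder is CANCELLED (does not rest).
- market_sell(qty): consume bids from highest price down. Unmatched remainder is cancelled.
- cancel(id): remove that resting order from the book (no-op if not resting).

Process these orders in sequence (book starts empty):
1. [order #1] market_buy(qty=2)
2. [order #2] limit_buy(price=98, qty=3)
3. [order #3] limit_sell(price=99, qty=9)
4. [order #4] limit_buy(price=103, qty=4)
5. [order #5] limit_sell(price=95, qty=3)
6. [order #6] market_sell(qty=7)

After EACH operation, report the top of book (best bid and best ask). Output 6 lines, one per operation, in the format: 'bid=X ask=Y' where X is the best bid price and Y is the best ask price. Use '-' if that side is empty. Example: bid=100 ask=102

Answer: bid=- ask=-
bid=98 ask=-
bid=98 ask=99
bid=98 ask=99
bid=- ask=99
bid=- ask=99

Derivation:
After op 1 [order #1] market_buy(qty=2): fills=none; bids=[-] asks=[-]
After op 2 [order #2] limit_buy(price=98, qty=3): fills=none; bids=[#2:3@98] asks=[-]
After op 3 [order #3] limit_sell(price=99, qty=9): fills=none; bids=[#2:3@98] asks=[#3:9@99]
After op 4 [order #4] limit_buy(price=103, qty=4): fills=#4x#3:4@99; bids=[#2:3@98] asks=[#3:5@99]
After op 5 [order #5] limit_sell(price=95, qty=3): fills=#2x#5:3@98; bids=[-] asks=[#3:5@99]
After op 6 [order #6] market_sell(qty=7): fills=none; bids=[-] asks=[#3:5@99]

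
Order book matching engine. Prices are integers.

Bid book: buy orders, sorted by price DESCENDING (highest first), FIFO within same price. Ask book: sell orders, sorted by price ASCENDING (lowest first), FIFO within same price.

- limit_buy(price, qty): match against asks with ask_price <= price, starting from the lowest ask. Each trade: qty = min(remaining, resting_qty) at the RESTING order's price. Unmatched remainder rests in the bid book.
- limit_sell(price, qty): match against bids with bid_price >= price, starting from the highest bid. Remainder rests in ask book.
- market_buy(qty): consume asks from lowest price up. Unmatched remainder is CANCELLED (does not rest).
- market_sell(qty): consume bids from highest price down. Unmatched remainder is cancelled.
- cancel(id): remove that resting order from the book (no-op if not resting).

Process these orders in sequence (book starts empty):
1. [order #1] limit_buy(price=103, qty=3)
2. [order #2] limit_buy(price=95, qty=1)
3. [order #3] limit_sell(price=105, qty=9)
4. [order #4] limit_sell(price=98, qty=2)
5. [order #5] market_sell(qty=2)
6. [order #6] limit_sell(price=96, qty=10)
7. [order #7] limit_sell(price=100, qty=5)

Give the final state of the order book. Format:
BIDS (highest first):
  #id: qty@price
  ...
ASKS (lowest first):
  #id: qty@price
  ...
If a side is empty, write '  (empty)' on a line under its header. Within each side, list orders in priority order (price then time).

Answer: BIDS (highest first):
  (empty)
ASKS (lowest first):
  #6: 10@96
  #7: 5@100
  #3: 9@105

Derivation:
After op 1 [order #1] limit_buy(price=103, qty=3): fills=none; bids=[#1:3@103] asks=[-]
After op 2 [order #2] limit_buy(price=95, qty=1): fills=none; bids=[#1:3@103 #2:1@95] asks=[-]
After op 3 [order #3] limit_sell(price=105, qty=9): fills=none; bids=[#1:3@103 #2:1@95] asks=[#3:9@105]
After op 4 [order #4] limit_sell(price=98, qty=2): fills=#1x#4:2@103; bids=[#1:1@103 #2:1@95] asks=[#3:9@105]
After op 5 [order #5] market_sell(qty=2): fills=#1x#5:1@103 #2x#5:1@95; bids=[-] asks=[#3:9@105]
After op 6 [order #6] limit_sell(price=96, qty=10): fills=none; bids=[-] asks=[#6:10@96 #3:9@105]
After op 7 [order #7] limit_sell(price=100, qty=5): fills=none; bids=[-] asks=[#6:10@96 #7:5@100 #3:9@105]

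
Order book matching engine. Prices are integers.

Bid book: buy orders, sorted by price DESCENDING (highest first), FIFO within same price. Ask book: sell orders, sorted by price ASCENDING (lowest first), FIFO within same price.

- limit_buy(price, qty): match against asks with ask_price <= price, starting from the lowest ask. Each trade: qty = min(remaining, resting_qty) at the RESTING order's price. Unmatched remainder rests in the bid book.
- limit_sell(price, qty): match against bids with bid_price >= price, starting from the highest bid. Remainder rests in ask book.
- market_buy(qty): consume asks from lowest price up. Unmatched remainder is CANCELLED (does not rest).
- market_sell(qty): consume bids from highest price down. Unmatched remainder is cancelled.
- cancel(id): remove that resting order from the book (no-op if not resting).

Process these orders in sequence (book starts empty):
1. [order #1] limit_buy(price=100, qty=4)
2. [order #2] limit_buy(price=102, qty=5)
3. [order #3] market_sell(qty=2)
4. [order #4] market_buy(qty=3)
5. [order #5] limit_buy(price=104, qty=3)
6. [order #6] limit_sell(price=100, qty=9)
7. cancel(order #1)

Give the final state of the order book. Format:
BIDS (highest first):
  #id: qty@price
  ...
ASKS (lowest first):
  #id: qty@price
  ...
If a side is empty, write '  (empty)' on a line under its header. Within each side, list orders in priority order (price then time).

After op 1 [order #1] limit_buy(price=100, qty=4): fills=none; bids=[#1:4@100] asks=[-]
After op 2 [order #2] limit_buy(price=102, qty=5): fills=none; bids=[#2:5@102 #1:4@100] asks=[-]
After op 3 [order #3] market_sell(qty=2): fills=#2x#3:2@102; bids=[#2:3@102 #1:4@100] asks=[-]
After op 4 [order #4] market_buy(qty=3): fills=none; bids=[#2:3@102 #1:4@100] asks=[-]
After op 5 [order #5] limit_buy(price=104, qty=3): fills=none; bids=[#5:3@104 #2:3@102 #1:4@100] asks=[-]
After op 6 [order #6] limit_sell(price=100, qty=9): fills=#5x#6:3@104 #2x#6:3@102 #1x#6:3@100; bids=[#1:1@100] asks=[-]
After op 7 cancel(order #1): fills=none; bids=[-] asks=[-]

Answer: BIDS (highest first):
  (empty)
ASKS (lowest first):
  (empty)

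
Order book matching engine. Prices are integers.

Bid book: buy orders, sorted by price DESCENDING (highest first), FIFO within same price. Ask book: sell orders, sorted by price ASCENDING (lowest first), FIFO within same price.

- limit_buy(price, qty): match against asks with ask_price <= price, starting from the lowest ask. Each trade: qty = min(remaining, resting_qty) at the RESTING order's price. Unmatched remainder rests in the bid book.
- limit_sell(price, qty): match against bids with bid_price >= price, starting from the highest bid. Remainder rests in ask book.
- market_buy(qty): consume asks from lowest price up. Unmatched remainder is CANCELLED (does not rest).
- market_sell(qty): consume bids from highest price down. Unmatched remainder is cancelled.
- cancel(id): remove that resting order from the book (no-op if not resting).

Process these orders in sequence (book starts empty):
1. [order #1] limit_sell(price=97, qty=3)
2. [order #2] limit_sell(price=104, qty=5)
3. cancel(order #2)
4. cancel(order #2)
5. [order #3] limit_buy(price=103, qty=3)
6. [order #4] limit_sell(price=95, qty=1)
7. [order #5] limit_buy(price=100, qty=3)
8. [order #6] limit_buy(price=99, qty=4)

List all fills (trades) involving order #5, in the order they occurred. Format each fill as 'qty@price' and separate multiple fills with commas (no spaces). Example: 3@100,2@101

Answer: 1@95

Derivation:
After op 1 [order #1] limit_sell(price=97, qty=3): fills=none; bids=[-] asks=[#1:3@97]
After op 2 [order #2] limit_sell(price=104, qty=5): fills=none; bids=[-] asks=[#1:3@97 #2:5@104]
After op 3 cancel(order #2): fills=none; bids=[-] asks=[#1:3@97]
After op 4 cancel(order #2): fills=none; bids=[-] asks=[#1:3@97]
After op 5 [order #3] limit_buy(price=103, qty=3): fills=#3x#1:3@97; bids=[-] asks=[-]
After op 6 [order #4] limit_sell(price=95, qty=1): fills=none; bids=[-] asks=[#4:1@95]
After op 7 [order #5] limit_buy(price=100, qty=3): fills=#5x#4:1@95; bids=[#5:2@100] asks=[-]
After op 8 [order #6] limit_buy(price=99, qty=4): fills=none; bids=[#5:2@100 #6:4@99] asks=[-]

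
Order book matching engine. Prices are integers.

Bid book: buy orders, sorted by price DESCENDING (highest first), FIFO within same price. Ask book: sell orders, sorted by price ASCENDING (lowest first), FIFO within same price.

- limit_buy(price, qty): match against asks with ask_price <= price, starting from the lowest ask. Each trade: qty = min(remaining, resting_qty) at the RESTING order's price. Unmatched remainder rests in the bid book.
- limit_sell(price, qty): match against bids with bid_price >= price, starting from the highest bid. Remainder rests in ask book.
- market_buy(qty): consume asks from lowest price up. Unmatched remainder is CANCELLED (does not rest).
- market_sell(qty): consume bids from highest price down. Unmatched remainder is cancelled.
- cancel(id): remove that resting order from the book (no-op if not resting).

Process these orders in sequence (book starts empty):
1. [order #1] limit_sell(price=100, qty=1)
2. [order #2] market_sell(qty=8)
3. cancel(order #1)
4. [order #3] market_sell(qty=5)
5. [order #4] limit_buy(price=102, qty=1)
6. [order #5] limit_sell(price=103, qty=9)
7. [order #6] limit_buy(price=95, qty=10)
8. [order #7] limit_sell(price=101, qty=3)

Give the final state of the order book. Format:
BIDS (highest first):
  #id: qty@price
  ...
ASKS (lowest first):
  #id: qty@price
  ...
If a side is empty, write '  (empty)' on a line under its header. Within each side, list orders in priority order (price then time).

After op 1 [order #1] limit_sell(price=100, qty=1): fills=none; bids=[-] asks=[#1:1@100]
After op 2 [order #2] market_sell(qty=8): fills=none; bids=[-] asks=[#1:1@100]
After op 3 cancel(order #1): fills=none; bids=[-] asks=[-]
After op 4 [order #3] market_sell(qty=5): fills=none; bids=[-] asks=[-]
After op 5 [order #4] limit_buy(price=102, qty=1): fills=none; bids=[#4:1@102] asks=[-]
After op 6 [order #5] limit_sell(price=103, qty=9): fills=none; bids=[#4:1@102] asks=[#5:9@103]
After op 7 [order #6] limit_buy(price=95, qty=10): fills=none; bids=[#4:1@102 #6:10@95] asks=[#5:9@103]
After op 8 [order #7] limit_sell(price=101, qty=3): fills=#4x#7:1@102; bids=[#6:10@95] asks=[#7:2@101 #5:9@103]

Answer: BIDS (highest first):
  #6: 10@95
ASKS (lowest first):
  #7: 2@101
  #5: 9@103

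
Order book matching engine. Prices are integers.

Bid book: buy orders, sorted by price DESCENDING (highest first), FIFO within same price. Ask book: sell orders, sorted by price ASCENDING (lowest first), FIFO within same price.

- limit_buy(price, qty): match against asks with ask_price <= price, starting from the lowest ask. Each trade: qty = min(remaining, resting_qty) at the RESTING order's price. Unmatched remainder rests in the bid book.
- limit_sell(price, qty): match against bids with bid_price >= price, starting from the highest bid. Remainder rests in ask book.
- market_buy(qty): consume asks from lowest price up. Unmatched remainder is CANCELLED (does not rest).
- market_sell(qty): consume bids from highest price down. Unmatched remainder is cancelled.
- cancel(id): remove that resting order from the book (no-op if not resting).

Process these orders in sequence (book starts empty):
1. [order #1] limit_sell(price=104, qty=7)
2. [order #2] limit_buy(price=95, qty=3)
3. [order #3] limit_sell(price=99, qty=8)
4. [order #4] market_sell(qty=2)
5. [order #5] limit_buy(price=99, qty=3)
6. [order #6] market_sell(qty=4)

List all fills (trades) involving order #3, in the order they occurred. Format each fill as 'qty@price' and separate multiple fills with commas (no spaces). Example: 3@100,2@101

After op 1 [order #1] limit_sell(price=104, qty=7): fills=none; bids=[-] asks=[#1:7@104]
After op 2 [order #2] limit_buy(price=95, qty=3): fills=none; bids=[#2:3@95] asks=[#1:7@104]
After op 3 [order #3] limit_sell(price=99, qty=8): fills=none; bids=[#2:3@95] asks=[#3:8@99 #1:7@104]
After op 4 [order #4] market_sell(qty=2): fills=#2x#4:2@95; bids=[#2:1@95] asks=[#3:8@99 #1:7@104]
After op 5 [order #5] limit_buy(price=99, qty=3): fills=#5x#3:3@99; bids=[#2:1@95] asks=[#3:5@99 #1:7@104]
After op 6 [order #6] market_sell(qty=4): fills=#2x#6:1@95; bids=[-] asks=[#3:5@99 #1:7@104]

Answer: 3@99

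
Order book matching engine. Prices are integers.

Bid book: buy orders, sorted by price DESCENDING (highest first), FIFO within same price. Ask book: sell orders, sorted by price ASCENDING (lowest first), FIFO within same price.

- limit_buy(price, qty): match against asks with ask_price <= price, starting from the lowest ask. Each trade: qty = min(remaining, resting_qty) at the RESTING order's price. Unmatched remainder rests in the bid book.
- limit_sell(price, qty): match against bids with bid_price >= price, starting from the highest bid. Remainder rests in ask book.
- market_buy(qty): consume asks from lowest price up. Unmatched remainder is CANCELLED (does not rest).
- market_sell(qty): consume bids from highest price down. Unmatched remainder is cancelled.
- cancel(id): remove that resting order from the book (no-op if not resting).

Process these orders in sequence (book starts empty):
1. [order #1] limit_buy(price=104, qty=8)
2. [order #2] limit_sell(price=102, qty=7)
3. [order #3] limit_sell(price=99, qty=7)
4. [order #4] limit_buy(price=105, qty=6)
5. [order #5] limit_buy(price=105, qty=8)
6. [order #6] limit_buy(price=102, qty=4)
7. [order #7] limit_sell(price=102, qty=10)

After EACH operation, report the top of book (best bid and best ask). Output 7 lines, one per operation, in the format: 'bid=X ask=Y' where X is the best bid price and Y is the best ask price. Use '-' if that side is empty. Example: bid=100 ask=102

Answer: bid=104 ask=-
bid=104 ask=-
bid=- ask=99
bid=- ask=-
bid=105 ask=-
bid=105 ask=-
bid=102 ask=-

Derivation:
After op 1 [order #1] limit_buy(price=104, qty=8): fills=none; bids=[#1:8@104] asks=[-]
After op 2 [order #2] limit_sell(price=102, qty=7): fills=#1x#2:7@104; bids=[#1:1@104] asks=[-]
After op 3 [order #3] limit_sell(price=99, qty=7): fills=#1x#3:1@104; bids=[-] asks=[#3:6@99]
After op 4 [order #4] limit_buy(price=105, qty=6): fills=#4x#3:6@99; bids=[-] asks=[-]
After op 5 [order #5] limit_buy(price=105, qty=8): fills=none; bids=[#5:8@105] asks=[-]
After op 6 [order #6] limit_buy(price=102, qty=4): fills=none; bids=[#5:8@105 #6:4@102] asks=[-]
After op 7 [order #7] limit_sell(price=102, qty=10): fills=#5x#7:8@105 #6x#7:2@102; bids=[#6:2@102] asks=[-]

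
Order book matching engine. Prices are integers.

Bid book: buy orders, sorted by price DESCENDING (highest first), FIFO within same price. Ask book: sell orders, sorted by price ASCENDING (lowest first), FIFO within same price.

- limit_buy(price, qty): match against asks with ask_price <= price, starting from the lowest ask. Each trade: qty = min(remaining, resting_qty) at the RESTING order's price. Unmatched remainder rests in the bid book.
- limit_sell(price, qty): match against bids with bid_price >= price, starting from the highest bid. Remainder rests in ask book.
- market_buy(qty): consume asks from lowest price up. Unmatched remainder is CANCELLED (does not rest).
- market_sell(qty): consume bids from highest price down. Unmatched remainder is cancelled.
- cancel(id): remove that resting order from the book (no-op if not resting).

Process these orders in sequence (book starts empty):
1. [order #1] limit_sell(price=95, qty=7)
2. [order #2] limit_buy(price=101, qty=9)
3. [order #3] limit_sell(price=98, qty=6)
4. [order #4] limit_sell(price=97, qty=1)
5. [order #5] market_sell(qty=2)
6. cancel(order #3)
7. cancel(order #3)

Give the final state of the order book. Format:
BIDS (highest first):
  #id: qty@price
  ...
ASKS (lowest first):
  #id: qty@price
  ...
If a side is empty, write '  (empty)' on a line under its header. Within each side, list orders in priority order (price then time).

Answer: BIDS (highest first):
  (empty)
ASKS (lowest first):
  #4: 1@97

Derivation:
After op 1 [order #1] limit_sell(price=95, qty=7): fills=none; bids=[-] asks=[#1:7@95]
After op 2 [order #2] limit_buy(price=101, qty=9): fills=#2x#1:7@95; bids=[#2:2@101] asks=[-]
After op 3 [order #3] limit_sell(price=98, qty=6): fills=#2x#3:2@101; bids=[-] asks=[#3:4@98]
After op 4 [order #4] limit_sell(price=97, qty=1): fills=none; bids=[-] asks=[#4:1@97 #3:4@98]
After op 5 [order #5] market_sell(qty=2): fills=none; bids=[-] asks=[#4:1@97 #3:4@98]
After op 6 cancel(order #3): fills=none; bids=[-] asks=[#4:1@97]
After op 7 cancel(order #3): fills=none; bids=[-] asks=[#4:1@97]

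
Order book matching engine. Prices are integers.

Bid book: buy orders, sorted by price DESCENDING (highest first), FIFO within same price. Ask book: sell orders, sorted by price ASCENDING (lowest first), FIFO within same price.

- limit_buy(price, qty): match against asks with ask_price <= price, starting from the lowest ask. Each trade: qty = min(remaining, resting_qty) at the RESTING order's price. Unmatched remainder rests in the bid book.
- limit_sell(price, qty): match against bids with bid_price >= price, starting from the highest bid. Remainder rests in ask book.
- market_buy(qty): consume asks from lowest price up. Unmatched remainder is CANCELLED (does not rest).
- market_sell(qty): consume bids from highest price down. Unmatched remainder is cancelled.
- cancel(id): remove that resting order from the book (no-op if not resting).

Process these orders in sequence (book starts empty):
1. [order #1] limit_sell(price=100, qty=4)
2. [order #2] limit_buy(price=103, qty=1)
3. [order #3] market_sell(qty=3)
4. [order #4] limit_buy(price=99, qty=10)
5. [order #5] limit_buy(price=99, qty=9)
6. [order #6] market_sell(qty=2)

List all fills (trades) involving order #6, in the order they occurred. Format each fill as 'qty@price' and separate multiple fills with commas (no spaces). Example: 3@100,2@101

Answer: 2@99

Derivation:
After op 1 [order #1] limit_sell(price=100, qty=4): fills=none; bids=[-] asks=[#1:4@100]
After op 2 [order #2] limit_buy(price=103, qty=1): fills=#2x#1:1@100; bids=[-] asks=[#1:3@100]
After op 3 [order #3] market_sell(qty=3): fills=none; bids=[-] asks=[#1:3@100]
After op 4 [order #4] limit_buy(price=99, qty=10): fills=none; bids=[#4:10@99] asks=[#1:3@100]
After op 5 [order #5] limit_buy(price=99, qty=9): fills=none; bids=[#4:10@99 #5:9@99] asks=[#1:3@100]
After op 6 [order #6] market_sell(qty=2): fills=#4x#6:2@99; bids=[#4:8@99 #5:9@99] asks=[#1:3@100]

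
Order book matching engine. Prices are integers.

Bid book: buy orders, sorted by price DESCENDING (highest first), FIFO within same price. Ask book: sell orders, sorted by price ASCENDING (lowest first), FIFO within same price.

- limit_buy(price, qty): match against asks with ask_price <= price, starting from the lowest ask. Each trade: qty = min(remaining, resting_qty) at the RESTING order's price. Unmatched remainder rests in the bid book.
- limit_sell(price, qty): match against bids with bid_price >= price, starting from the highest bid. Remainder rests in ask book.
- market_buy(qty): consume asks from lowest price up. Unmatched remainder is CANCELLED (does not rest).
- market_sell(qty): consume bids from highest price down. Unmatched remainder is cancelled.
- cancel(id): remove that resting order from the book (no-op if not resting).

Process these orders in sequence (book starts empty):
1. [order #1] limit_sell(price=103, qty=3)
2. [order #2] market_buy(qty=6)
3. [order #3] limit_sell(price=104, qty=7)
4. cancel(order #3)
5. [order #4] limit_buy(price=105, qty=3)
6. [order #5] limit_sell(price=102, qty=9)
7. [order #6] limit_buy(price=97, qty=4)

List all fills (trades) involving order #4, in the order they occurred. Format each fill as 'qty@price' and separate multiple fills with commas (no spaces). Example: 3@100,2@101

Answer: 3@105

Derivation:
After op 1 [order #1] limit_sell(price=103, qty=3): fills=none; bids=[-] asks=[#1:3@103]
After op 2 [order #2] market_buy(qty=6): fills=#2x#1:3@103; bids=[-] asks=[-]
After op 3 [order #3] limit_sell(price=104, qty=7): fills=none; bids=[-] asks=[#3:7@104]
After op 4 cancel(order #3): fills=none; bids=[-] asks=[-]
After op 5 [order #4] limit_buy(price=105, qty=3): fills=none; bids=[#4:3@105] asks=[-]
After op 6 [order #5] limit_sell(price=102, qty=9): fills=#4x#5:3@105; bids=[-] asks=[#5:6@102]
After op 7 [order #6] limit_buy(price=97, qty=4): fills=none; bids=[#6:4@97] asks=[#5:6@102]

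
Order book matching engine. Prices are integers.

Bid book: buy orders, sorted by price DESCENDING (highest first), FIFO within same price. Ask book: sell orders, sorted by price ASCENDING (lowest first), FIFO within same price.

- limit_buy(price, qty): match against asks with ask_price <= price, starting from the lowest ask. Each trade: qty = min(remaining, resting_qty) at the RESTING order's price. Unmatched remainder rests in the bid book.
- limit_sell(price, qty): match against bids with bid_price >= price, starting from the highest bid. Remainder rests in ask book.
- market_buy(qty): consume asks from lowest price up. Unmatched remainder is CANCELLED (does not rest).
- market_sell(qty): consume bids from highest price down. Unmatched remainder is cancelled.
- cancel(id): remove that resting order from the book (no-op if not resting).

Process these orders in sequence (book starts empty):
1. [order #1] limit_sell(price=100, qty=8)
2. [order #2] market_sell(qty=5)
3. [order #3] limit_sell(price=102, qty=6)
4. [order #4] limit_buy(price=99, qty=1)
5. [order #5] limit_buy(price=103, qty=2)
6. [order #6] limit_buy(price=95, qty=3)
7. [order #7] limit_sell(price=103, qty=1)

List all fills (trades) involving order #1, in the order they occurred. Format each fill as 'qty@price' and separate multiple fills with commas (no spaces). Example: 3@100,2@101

Answer: 2@100

Derivation:
After op 1 [order #1] limit_sell(price=100, qty=8): fills=none; bids=[-] asks=[#1:8@100]
After op 2 [order #2] market_sell(qty=5): fills=none; bids=[-] asks=[#1:8@100]
After op 3 [order #3] limit_sell(price=102, qty=6): fills=none; bids=[-] asks=[#1:8@100 #3:6@102]
After op 4 [order #4] limit_buy(price=99, qty=1): fills=none; bids=[#4:1@99] asks=[#1:8@100 #3:6@102]
After op 5 [order #5] limit_buy(price=103, qty=2): fills=#5x#1:2@100; bids=[#4:1@99] asks=[#1:6@100 #3:6@102]
After op 6 [order #6] limit_buy(price=95, qty=3): fills=none; bids=[#4:1@99 #6:3@95] asks=[#1:6@100 #3:6@102]
After op 7 [order #7] limit_sell(price=103, qty=1): fills=none; bids=[#4:1@99 #6:3@95] asks=[#1:6@100 #3:6@102 #7:1@103]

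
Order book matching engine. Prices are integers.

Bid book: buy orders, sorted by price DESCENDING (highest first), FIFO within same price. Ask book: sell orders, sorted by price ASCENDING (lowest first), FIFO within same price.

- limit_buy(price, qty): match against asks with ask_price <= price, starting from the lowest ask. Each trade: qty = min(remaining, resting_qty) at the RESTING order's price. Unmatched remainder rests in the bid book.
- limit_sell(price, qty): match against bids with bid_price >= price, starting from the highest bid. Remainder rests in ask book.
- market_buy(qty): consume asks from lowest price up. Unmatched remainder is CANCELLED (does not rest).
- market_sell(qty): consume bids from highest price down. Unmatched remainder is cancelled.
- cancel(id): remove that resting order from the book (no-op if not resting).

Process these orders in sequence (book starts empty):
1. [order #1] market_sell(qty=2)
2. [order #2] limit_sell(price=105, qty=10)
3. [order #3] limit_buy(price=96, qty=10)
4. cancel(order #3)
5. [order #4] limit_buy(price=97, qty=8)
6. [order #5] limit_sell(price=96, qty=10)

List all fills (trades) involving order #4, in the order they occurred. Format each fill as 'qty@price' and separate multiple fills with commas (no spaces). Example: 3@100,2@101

Answer: 8@97

Derivation:
After op 1 [order #1] market_sell(qty=2): fills=none; bids=[-] asks=[-]
After op 2 [order #2] limit_sell(price=105, qty=10): fills=none; bids=[-] asks=[#2:10@105]
After op 3 [order #3] limit_buy(price=96, qty=10): fills=none; bids=[#3:10@96] asks=[#2:10@105]
After op 4 cancel(order #3): fills=none; bids=[-] asks=[#2:10@105]
After op 5 [order #4] limit_buy(price=97, qty=8): fills=none; bids=[#4:8@97] asks=[#2:10@105]
After op 6 [order #5] limit_sell(price=96, qty=10): fills=#4x#5:8@97; bids=[-] asks=[#5:2@96 #2:10@105]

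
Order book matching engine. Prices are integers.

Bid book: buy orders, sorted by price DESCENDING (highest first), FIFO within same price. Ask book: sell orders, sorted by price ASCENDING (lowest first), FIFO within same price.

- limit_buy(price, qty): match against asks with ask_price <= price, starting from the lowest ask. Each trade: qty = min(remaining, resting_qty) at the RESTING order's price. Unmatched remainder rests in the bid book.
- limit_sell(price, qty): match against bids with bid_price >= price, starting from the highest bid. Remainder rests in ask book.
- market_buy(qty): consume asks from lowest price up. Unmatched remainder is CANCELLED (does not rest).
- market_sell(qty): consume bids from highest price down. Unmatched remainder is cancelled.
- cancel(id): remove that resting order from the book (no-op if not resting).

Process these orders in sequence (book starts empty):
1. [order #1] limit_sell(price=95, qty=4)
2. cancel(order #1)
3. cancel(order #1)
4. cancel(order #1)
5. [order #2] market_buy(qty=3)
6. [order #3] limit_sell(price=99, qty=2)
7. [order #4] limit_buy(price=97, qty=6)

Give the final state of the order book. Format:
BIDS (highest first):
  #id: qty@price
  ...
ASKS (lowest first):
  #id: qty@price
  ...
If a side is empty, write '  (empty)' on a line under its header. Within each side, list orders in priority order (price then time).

Answer: BIDS (highest first):
  #4: 6@97
ASKS (lowest first):
  #3: 2@99

Derivation:
After op 1 [order #1] limit_sell(price=95, qty=4): fills=none; bids=[-] asks=[#1:4@95]
After op 2 cancel(order #1): fills=none; bids=[-] asks=[-]
After op 3 cancel(order #1): fills=none; bids=[-] asks=[-]
After op 4 cancel(order #1): fills=none; bids=[-] asks=[-]
After op 5 [order #2] market_buy(qty=3): fills=none; bids=[-] asks=[-]
After op 6 [order #3] limit_sell(price=99, qty=2): fills=none; bids=[-] asks=[#3:2@99]
After op 7 [order #4] limit_buy(price=97, qty=6): fills=none; bids=[#4:6@97] asks=[#3:2@99]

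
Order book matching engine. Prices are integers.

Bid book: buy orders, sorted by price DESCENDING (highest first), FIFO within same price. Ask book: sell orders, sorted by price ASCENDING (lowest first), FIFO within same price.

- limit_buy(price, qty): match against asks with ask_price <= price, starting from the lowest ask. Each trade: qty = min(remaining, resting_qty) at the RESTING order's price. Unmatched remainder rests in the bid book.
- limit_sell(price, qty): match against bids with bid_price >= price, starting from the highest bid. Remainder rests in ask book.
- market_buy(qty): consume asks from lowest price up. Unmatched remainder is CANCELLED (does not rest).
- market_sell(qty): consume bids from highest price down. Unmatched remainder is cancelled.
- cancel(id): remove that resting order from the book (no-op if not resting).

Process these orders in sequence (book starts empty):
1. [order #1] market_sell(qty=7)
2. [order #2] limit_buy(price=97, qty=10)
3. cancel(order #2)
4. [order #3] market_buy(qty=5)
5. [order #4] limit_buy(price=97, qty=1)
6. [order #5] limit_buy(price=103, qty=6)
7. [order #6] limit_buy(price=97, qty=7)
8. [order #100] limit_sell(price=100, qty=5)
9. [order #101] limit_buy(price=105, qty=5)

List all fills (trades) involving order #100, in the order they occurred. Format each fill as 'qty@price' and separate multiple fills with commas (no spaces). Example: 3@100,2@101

After op 1 [order #1] market_sell(qty=7): fills=none; bids=[-] asks=[-]
After op 2 [order #2] limit_buy(price=97, qty=10): fills=none; bids=[#2:10@97] asks=[-]
After op 3 cancel(order #2): fills=none; bids=[-] asks=[-]
After op 4 [order #3] market_buy(qty=5): fills=none; bids=[-] asks=[-]
After op 5 [order #4] limit_buy(price=97, qty=1): fills=none; bids=[#4:1@97] asks=[-]
After op 6 [order #5] limit_buy(price=103, qty=6): fills=none; bids=[#5:6@103 #4:1@97] asks=[-]
After op 7 [order #6] limit_buy(price=97, qty=7): fills=none; bids=[#5:6@103 #4:1@97 #6:7@97] asks=[-]
After op 8 [order #100] limit_sell(price=100, qty=5): fills=#5x#100:5@103; bids=[#5:1@103 #4:1@97 #6:7@97] asks=[-]
After op 9 [order #101] limit_buy(price=105, qty=5): fills=none; bids=[#101:5@105 #5:1@103 #4:1@97 #6:7@97] asks=[-]

Answer: 5@103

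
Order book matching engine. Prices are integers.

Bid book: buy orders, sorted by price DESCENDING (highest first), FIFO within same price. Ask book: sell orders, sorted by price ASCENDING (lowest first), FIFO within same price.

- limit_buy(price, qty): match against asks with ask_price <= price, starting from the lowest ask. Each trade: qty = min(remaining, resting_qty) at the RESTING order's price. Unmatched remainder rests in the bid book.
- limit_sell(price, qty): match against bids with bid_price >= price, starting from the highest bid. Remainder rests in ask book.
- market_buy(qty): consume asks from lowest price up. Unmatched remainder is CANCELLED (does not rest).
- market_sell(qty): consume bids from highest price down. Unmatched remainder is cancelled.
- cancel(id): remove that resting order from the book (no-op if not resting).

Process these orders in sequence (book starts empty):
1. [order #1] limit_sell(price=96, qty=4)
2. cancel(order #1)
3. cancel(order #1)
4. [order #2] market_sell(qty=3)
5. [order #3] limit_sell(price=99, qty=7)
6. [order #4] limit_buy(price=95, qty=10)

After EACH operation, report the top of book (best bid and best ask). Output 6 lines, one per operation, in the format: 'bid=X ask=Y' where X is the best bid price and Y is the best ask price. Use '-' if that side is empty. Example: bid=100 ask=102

Answer: bid=- ask=96
bid=- ask=-
bid=- ask=-
bid=- ask=-
bid=- ask=99
bid=95 ask=99

Derivation:
After op 1 [order #1] limit_sell(price=96, qty=4): fills=none; bids=[-] asks=[#1:4@96]
After op 2 cancel(order #1): fills=none; bids=[-] asks=[-]
After op 3 cancel(order #1): fills=none; bids=[-] asks=[-]
After op 4 [order #2] market_sell(qty=3): fills=none; bids=[-] asks=[-]
After op 5 [order #3] limit_sell(price=99, qty=7): fills=none; bids=[-] asks=[#3:7@99]
After op 6 [order #4] limit_buy(price=95, qty=10): fills=none; bids=[#4:10@95] asks=[#3:7@99]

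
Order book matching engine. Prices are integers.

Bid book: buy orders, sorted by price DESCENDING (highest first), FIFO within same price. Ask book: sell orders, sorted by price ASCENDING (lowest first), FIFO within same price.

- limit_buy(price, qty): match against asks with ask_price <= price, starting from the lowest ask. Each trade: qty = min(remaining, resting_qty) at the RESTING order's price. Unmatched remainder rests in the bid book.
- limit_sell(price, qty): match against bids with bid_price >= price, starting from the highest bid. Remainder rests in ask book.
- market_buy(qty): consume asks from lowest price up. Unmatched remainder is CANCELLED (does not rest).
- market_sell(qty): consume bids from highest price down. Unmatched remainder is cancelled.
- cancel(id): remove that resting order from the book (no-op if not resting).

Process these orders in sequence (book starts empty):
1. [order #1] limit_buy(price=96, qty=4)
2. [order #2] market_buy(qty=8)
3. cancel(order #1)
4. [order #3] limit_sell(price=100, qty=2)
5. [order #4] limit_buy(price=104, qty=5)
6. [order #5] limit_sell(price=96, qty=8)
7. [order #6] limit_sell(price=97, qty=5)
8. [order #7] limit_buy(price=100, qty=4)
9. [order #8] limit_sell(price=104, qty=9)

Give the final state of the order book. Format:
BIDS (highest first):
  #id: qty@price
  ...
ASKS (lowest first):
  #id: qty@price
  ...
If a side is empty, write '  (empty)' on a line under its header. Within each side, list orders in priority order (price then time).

After op 1 [order #1] limit_buy(price=96, qty=4): fills=none; bids=[#1:4@96] asks=[-]
After op 2 [order #2] market_buy(qty=8): fills=none; bids=[#1:4@96] asks=[-]
After op 3 cancel(order #1): fills=none; bids=[-] asks=[-]
After op 4 [order #3] limit_sell(price=100, qty=2): fills=none; bids=[-] asks=[#3:2@100]
After op 5 [order #4] limit_buy(price=104, qty=5): fills=#4x#3:2@100; bids=[#4:3@104] asks=[-]
After op 6 [order #5] limit_sell(price=96, qty=8): fills=#4x#5:3@104; bids=[-] asks=[#5:5@96]
After op 7 [order #6] limit_sell(price=97, qty=5): fills=none; bids=[-] asks=[#5:5@96 #6:5@97]
After op 8 [order #7] limit_buy(price=100, qty=4): fills=#7x#5:4@96; bids=[-] asks=[#5:1@96 #6:5@97]
After op 9 [order #8] limit_sell(price=104, qty=9): fills=none; bids=[-] asks=[#5:1@96 #6:5@97 #8:9@104]

Answer: BIDS (highest first):
  (empty)
ASKS (lowest first):
  #5: 1@96
  #6: 5@97
  #8: 9@104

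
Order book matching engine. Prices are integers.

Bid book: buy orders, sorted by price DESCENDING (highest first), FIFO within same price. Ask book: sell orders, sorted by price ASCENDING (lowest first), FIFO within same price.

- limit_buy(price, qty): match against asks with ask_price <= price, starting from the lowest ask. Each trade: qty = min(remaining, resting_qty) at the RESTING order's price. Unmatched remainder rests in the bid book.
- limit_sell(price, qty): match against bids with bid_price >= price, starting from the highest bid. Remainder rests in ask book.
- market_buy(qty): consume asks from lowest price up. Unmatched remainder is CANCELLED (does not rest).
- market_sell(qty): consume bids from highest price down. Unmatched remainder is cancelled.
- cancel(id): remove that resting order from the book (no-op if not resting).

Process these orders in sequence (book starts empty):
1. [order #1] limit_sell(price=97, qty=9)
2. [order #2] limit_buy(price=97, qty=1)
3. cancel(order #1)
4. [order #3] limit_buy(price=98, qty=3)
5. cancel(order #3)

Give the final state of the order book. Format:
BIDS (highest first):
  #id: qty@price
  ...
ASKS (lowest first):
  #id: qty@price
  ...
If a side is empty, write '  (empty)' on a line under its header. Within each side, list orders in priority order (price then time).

Answer: BIDS (highest first):
  (empty)
ASKS (lowest first):
  (empty)

Derivation:
After op 1 [order #1] limit_sell(price=97, qty=9): fills=none; bids=[-] asks=[#1:9@97]
After op 2 [order #2] limit_buy(price=97, qty=1): fills=#2x#1:1@97; bids=[-] asks=[#1:8@97]
After op 3 cancel(order #1): fills=none; bids=[-] asks=[-]
After op 4 [order #3] limit_buy(price=98, qty=3): fills=none; bids=[#3:3@98] asks=[-]
After op 5 cancel(order #3): fills=none; bids=[-] asks=[-]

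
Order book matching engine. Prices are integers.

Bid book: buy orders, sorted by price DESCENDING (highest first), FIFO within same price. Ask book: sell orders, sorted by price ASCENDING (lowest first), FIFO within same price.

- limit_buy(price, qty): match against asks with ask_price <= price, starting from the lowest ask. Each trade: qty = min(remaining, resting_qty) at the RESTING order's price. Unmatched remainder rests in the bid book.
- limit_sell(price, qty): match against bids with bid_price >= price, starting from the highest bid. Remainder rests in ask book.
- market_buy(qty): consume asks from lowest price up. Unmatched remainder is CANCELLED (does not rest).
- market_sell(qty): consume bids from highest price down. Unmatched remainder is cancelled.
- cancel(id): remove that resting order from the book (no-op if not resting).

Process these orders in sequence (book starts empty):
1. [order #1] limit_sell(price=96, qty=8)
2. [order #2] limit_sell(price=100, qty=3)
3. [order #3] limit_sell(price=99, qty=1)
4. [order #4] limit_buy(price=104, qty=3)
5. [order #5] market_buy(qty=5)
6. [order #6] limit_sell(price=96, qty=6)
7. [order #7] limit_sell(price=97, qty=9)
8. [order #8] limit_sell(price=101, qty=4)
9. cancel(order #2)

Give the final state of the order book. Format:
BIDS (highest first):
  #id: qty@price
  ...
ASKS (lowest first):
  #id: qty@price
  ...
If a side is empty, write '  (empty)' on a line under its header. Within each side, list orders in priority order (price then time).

After op 1 [order #1] limit_sell(price=96, qty=8): fills=none; bids=[-] asks=[#1:8@96]
After op 2 [order #2] limit_sell(price=100, qty=3): fills=none; bids=[-] asks=[#1:8@96 #2:3@100]
After op 3 [order #3] limit_sell(price=99, qty=1): fills=none; bids=[-] asks=[#1:8@96 #3:1@99 #2:3@100]
After op 4 [order #4] limit_buy(price=104, qty=3): fills=#4x#1:3@96; bids=[-] asks=[#1:5@96 #3:1@99 #2:3@100]
After op 5 [order #5] market_buy(qty=5): fills=#5x#1:5@96; bids=[-] asks=[#3:1@99 #2:3@100]
After op 6 [order #6] limit_sell(price=96, qty=6): fills=none; bids=[-] asks=[#6:6@96 #3:1@99 #2:3@100]
After op 7 [order #7] limit_sell(price=97, qty=9): fills=none; bids=[-] asks=[#6:6@96 #7:9@97 #3:1@99 #2:3@100]
After op 8 [order #8] limit_sell(price=101, qty=4): fills=none; bids=[-] asks=[#6:6@96 #7:9@97 #3:1@99 #2:3@100 #8:4@101]
After op 9 cancel(order #2): fills=none; bids=[-] asks=[#6:6@96 #7:9@97 #3:1@99 #8:4@101]

Answer: BIDS (highest first):
  (empty)
ASKS (lowest first):
  #6: 6@96
  #7: 9@97
  #3: 1@99
  #8: 4@101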